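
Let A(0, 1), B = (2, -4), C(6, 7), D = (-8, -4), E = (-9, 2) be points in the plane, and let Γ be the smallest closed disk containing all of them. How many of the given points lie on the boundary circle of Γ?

By Welzl's lemma the MEC is supported by two points (diametrically opposite) or three points (on a circumcircle).
The farthest pair is C–D with squared distance 317. The circle on this segment as diameter has centre (-1, 1.5) and r² = 317/4 = 79.25.
Check A: distance² to centre = 1.25 ≤ 79.25, so it lies inside.
All remaining points lie in this disk, and no smaller disk contains both endpoints, so this is the minimum enclosing circle.
The points at distance exactly r from the centre are C, D — 2 points.

2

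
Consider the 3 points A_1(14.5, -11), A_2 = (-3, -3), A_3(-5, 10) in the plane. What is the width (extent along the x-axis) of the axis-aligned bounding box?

max x = 14.5, min x = -5, so width = 19.5.

19.5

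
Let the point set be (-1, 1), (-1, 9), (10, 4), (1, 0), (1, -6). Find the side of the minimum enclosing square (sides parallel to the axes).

15

The bounding box has width 11 and height 15.
An axis-aligned square enclosing the set must have side ≥ max(width, height).
So the minimum side is max(11, 15) = 15.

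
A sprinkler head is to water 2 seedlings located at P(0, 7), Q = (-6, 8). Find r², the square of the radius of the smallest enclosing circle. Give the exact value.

The smallest circle enclosing two points has them as diameter endpoints.
Centre = midpoint = (-3, 7.5); r² = |PQ|²/4 = 37/4 = 9.25.

9.25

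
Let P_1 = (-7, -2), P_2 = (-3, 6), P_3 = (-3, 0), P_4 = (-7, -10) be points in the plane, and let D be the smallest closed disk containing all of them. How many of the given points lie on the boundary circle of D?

2

A smallest enclosing disk is always determined by at most three of the input points on its boundary.
The farthest pair is P_2–P_4 with squared distance 272. The circle on this segment as diameter has centre (-5, -2) and r² = 272/4 = 68.
Check P_1: distance² to centre = 4 ≤ 68, so it lies inside.
All remaining points lie in this disk, and no smaller disk contains both endpoints, so this is the minimum enclosing circle.
The points at distance exactly r from the centre are P_2, P_4 — 2 points.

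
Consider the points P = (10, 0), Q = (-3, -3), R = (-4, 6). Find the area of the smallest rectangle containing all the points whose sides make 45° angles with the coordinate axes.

160

In coordinates u = x + y, v = x − y the rectangle is axis-aligned; the map (x,y)→(u,v) scales areas by 2.
u-values: 10, -6, 2; range = 10 − (-6) = 16.
v-values: 10, 0, -10; range = 10 − (-10) = 20.
Area = (16 × 20) / 2 = 160.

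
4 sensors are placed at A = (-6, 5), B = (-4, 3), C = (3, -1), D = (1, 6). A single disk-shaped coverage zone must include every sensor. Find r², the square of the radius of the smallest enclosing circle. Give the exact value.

The minimum enclosing circle of a finite set is fixed by two of the points (as a diameter) or three (as a circumcircle).
The farthest pair is A–C with squared distance 117. The circle on this segment as diameter has centre (-1.5, 2) and r² = 117/4 = 29.25.
Check B: distance² to centre = 7.25 ≤ 29.25, so it lies inside.
All remaining points lie in this disk, and no smaller disk contains both endpoints, so this is the minimum enclosing circle.

29.25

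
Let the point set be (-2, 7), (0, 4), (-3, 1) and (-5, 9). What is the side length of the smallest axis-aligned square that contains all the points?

The bounding box has width 5 and height 8.
An axis-aligned square enclosing the set must have side ≥ max(width, height).
So the minimum side is max(5, 8) = 8.

8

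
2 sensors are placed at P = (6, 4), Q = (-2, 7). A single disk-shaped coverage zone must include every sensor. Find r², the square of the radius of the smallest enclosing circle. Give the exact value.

The smallest circle enclosing two points has them as diameter endpoints.
Centre = midpoint = (2, 5.5); r² = |PQ|²/4 = 73/4 = 18.25.

18.25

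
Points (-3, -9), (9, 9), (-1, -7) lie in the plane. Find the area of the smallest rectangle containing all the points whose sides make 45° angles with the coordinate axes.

90

In coordinates u = x + y, v = x − y the rectangle is axis-aligned; the map (x,y)→(u,v) scales areas by 2.
u-values: -12, 18, -8; range = 18 − (-12) = 30.
v-values: 6, 0, 6; range = 6 − 0 = 6.
Area = (30 × 6) / 2 = 90.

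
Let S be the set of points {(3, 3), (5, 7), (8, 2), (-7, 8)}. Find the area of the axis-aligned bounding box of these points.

90

x ranges over [-7, 8], width 15.
y ranges over [2, 8], height 6.
Area = 15 × 6 = 90.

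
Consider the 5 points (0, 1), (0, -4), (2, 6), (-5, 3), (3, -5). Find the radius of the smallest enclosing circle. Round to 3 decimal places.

By Welzl's lemma the MEC is supported by two points (diametrically opposite) or three points (on a circumcircle).
The minimum enclosing circle is determined by three boundary points: (2, 6), (-5, 3), (3, -5).
Their circumcentre is (0.3, 0.3) with r² = 35.38.
The farthest remaining point (0, -4) is at distance² 18.58 ≤ 35.38.
r = √(35.38) ≈ 5.948.

5.948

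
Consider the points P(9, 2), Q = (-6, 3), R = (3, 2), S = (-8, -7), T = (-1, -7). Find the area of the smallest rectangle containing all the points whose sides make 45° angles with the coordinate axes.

208

In coordinates u = x + y, v = x − y the rectangle is axis-aligned; the map (x,y)→(u,v) scales areas by 2.
u-values: 11, -3, 5, -15, -8; range = 11 − (-15) = 26.
v-values: 7, -9, 1, -1, 6; range = 7 − (-9) = 16.
Area = (26 × 16) / 2 = 208.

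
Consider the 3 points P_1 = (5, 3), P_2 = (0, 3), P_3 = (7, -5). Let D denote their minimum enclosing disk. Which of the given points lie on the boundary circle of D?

P_2, P_3

Side lengths²: P_1P_2² = 25, P_1P_3² = 68, P_2P_3² = 113.
Since P_2P_3² = 113 ≥ 68 + 25 = 93, the angle opposite P_2P_3 is not acute, so the smallest enclosing circle has P_2P_3 as diameter.
Centre = midpoint of P_2P_3 = (3.5, -1), r² = 113/4 = 28.25.
The points at distance exactly r from the centre are P_2, P_3 — 2 points.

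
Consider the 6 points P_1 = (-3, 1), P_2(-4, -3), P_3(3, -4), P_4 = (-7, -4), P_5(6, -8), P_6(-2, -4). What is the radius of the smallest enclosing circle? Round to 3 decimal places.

The minimum enclosing circle of a finite set is fixed by two of the points (as a diameter) or three (as a circumcircle).
The minimum enclosing circle is determined by three boundary points: P_1, P_4, P_5.
Their circumcentre is (-5/18, -95/18) with r² = 7585/162.
The farthest remaining point P_2 is at distance² 3085/162 ≤ 7585/162.
r = √(7585/162) ≈ 6.843.

6.843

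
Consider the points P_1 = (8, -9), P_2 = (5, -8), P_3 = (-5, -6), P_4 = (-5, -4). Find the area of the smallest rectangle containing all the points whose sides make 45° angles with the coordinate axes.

90

In coordinates u = x + y, v = x − y the rectangle is axis-aligned; the map (x,y)→(u,v) scales areas by 2.
u-values: -1, -3, -11, -9; range = -1 − (-11) = 10.
v-values: 17, 13, 1, -1; range = 17 − (-1) = 18.
Area = (10 × 18) / 2 = 90.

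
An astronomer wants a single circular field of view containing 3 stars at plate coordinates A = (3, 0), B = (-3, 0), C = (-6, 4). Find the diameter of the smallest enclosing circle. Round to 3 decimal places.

9.849

Side lengths²: AB² = 36, AC² = 97, BC² = 25.
Since AC² = 97 ≥ 36 + 25 = 61, the angle opposite AC is not acute, so the smallest enclosing circle has AC as diameter.
Centre = midpoint of AC = (-1.5, 2), r² = 97/4 = 24.25.
Diameter = 2r = 2√(24.25) ≈ 9.849.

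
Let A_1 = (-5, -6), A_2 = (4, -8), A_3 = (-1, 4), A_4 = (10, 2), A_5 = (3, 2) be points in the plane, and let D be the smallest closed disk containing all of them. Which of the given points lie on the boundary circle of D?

A_1, A_4

The minimum enclosing circle of a finite set is fixed by two of the points (as a diameter) or three (as a circumcircle).
The farthest pair is A_1–A_4 with squared distance 289. The circle on this segment as diameter has centre (2.5, -2) and r² = 289/4 = 72.25.
Check A_2: distance² to centre = 38.25 ≤ 72.25, so it lies inside.
All remaining points lie in this disk, and no smaller disk contains both endpoints, so this is the minimum enclosing circle.
The points at distance exactly r from the centre are A_1, A_4 — 2 points.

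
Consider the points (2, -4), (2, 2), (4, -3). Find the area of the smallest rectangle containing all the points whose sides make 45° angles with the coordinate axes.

21

In coordinates u = x + y, v = x − y the rectangle is axis-aligned; the map (x,y)→(u,v) scales areas by 2.
u-values: -2, 4, 1; range = 4 − (-2) = 6.
v-values: 6, 0, 7; range = 7 − 0 = 7.
Area = (6 × 7) / 2 = 21.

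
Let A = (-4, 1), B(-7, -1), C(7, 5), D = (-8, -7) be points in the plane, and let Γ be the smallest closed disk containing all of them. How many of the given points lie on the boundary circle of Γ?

A smallest enclosing disk is always determined by at most three of the input points on its boundary.
The farthest pair is C–D with squared distance 369. The circle on this segment as diameter has centre (-0.5, -1) and r² = 369/4 = 92.25.
Check A: distance² to centre = 16.25 ≤ 92.25, so it lies inside.
All remaining points lie in this disk, and no smaller disk contains both endpoints, so this is the minimum enclosing circle.
The points at distance exactly r from the centre are C, D — 2 points.

2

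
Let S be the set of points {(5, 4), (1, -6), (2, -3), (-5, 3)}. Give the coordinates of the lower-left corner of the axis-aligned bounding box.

x-range [-5, 5], y-range [-6, 4].
The lower-left corner is (-5, -6).

(-5, -6)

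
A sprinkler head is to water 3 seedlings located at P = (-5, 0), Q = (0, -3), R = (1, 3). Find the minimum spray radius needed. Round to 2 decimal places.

3.60

Side lengths²: PQ² = 34, PR² = 45, QR² = 37.
Since PR² = 45 < 37 + 34 = 71, the triangle is acute, so the smallest enclosing circle is the circumcircle.
Circumcentre = (-31/22, 7/22), r² = 3145/242.
r = √(3145/242) ≈ 3.60.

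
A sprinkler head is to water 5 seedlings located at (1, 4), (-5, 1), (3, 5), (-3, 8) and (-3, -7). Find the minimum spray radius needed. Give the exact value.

7.5

By Welzl's lemma the MEC is supported by two points (diametrically opposite) or three points (on a circumcircle).
The farthest pair is (-3, 8)–(-3, -7) with squared distance 225. The circle on this segment as diameter has centre (-3, 0.5) and r² = 225/4 = 56.25.
Check (1, 4): distance² to centre = 28.25 ≤ 56.25, so it lies inside.
All remaining points lie in this disk, and no smaller disk contains both endpoints, so this is the minimum enclosing circle.
r = √(56.25) = 7.5.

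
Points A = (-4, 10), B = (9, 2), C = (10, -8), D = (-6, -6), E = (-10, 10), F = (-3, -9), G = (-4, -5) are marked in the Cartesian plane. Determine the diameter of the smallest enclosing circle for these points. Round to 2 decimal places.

A smallest enclosing disk is always determined by at most three of the input points on its boundary.
The farthest pair is C–E with squared distance 724. The circle on this segment as diameter has centre (0, 1) and r² = 724/4 = 181.
Check A: distance² to centre = 97 ≤ 181, so it lies inside.
All remaining points lie in this disk, and no smaller disk contains both endpoints, so this is the minimum enclosing circle.
Diameter = 2r = 2√181 ≈ 26.91.

26.91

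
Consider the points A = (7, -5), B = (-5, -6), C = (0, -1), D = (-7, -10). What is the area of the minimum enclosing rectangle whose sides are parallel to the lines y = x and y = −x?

104.5

In coordinates u = x + y, v = x − y the rectangle is axis-aligned; the map (x,y)→(u,v) scales areas by 2.
u-values: 2, -11, -1, -17; range = 2 − (-17) = 19.
v-values: 12, 1, 1, 3; range = 12 − 1 = 11.
Area = (19 × 11) / 2 = 104.5.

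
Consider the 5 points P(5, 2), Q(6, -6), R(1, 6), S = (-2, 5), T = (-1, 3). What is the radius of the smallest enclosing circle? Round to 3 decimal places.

6.801

By Welzl's lemma the MEC is supported by two points (diametrically opposite) or three points (on a circumcircle).
The farthest pair is Q–S with squared distance 185. The circle on this segment as diameter has centre (2, -0.5) and r² = 185/4 = 46.25.
Check P: distance² to centre = 15.25 ≤ 46.25, so it lies inside.
All remaining points lie in this disk, and no smaller disk contains both endpoints, so this is the minimum enclosing circle.
r = √(46.25) ≈ 6.801.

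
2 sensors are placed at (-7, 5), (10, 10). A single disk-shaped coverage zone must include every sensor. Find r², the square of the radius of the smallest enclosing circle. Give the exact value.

The smallest circle enclosing two points has them as diameter endpoints.
Centre = midpoint = (1.5, 7.5); r² = |(-7, 5)−(10, 10)|²/4 = 314/4 = 78.5.

78.5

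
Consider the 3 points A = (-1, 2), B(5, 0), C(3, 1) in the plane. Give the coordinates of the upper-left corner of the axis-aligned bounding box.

x-range [-1, 5], y-range [0, 2].
The upper-left corner is (-1, 2).

(-1, 2)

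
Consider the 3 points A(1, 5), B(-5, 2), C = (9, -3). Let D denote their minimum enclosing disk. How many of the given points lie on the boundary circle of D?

Side lengths²: AB² = 45, AC² = 128, BC² = 221.
Since BC² = 221 ≥ 128 + 45 = 173, the angle opposite BC is not acute, so the smallest enclosing circle has BC as diameter.
Centre = midpoint of BC = (2, -0.5), r² = 221/4 = 55.25.
The points at distance exactly r from the centre are B, C — 2 points.

2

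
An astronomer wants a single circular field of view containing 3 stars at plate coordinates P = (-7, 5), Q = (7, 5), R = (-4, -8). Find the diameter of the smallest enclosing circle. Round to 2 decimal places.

17.48

Side lengths²: PQ² = 196, PR² = 178, QR² = 290.
Since QR² = 290 < 196 + 178 = 374, the triangle is acute, so the smallest enclosing circle is the circumcircle.
Circumcentre = (0, -3/13), r² = 12905/169.
Diameter = 2r = 2√(12905/169) ≈ 17.48.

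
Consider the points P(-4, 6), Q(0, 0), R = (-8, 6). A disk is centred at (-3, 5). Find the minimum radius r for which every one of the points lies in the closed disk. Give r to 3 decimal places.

5.831

The required radius is the distance from (-3, 5) to the farthest point.
Squared distances: 2, 34, 26.
Maximum is 34, attained at Q.
r = √34 ≈ 5.831.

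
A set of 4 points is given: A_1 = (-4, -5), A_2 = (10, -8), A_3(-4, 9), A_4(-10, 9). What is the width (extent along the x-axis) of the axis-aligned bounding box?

max x = 10, min x = -10, so width = 20.

20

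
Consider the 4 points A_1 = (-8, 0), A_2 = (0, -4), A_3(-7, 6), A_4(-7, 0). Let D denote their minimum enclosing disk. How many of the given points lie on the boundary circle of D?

The minimum enclosing circle of a finite set is fixed by two of the points (as a diameter) or three (as a circumcircle).
The farthest pair is A_2–A_3 with squared distance 149. The circle on this segment as diameter has centre (-3.5, 1) and r² = 149/4 = 37.25.
Check A_1: distance² to centre = 21.25 ≤ 37.25, so it lies inside.
All remaining points lie in this disk, and no smaller disk contains both endpoints, so this is the minimum enclosing circle.
The points at distance exactly r from the centre are A_2, A_3 — 2 points.

2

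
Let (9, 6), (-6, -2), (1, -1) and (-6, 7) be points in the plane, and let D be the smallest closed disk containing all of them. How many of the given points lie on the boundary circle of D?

3

The minimum enclosing circle of a finite set is fixed by two of the points (as a diameter) or three (as a circumcircle).
The minimum enclosing circle is determined by three boundary points: (9, 6), (-6, -2), (-6, 7).
Their circumcentre is (37/30, 2.5) with r² = 32657/450.
The farthest remaining point (1, -1) is at distance² 5537/450 ≤ 32657/450.
The points at distance exactly r from the centre are (9, 6), (-6, -2), (-6, 7) — 3 points.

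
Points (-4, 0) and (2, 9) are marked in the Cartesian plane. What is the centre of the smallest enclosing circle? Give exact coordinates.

(-1, 4.5)

The smallest circle enclosing two points has them as diameter endpoints.
Centre = midpoint = (-1, 4.5); r² = |(-4, 0)−(2, 9)|²/4 = 117/4 = 29.25.
Centre = (-1, 4.5).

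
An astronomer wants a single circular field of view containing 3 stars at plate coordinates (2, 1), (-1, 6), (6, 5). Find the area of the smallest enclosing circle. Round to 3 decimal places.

41.724

Call the three points A, B, C in the order given.
Side lengths²: AB² = 34, AC² = 32, BC² = 50.
Since BC² = 50 < 34 + 32 = 66, the triangle is acute, so the smallest enclosing circle is the circumcircle.
Circumcentre = (2.375, 4.625), r² = 13.28125.
Area = π·r² = π·13.28125 ≈ 41.724.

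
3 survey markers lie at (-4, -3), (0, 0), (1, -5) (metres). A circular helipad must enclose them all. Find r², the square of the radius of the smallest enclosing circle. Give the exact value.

9425/1058

Call the three points A, B, C in the order given.
Side lengths²: AB² = 25, AC² = 29, BC² = 26.
Since AC² = 29 < 26 + 25 = 51, the triangle is acute, so the smallest enclosing circle is the circumcircle.
Circumcentre = (-47/46, -129/46), r² = 9425/1058.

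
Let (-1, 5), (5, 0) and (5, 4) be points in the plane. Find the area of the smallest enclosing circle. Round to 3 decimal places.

Call the three points A, B, C in the order given.
Side lengths²: AB² = 61, AC² = 37, BC² = 16.
Since AB² = 61 ≥ 37 + 16 = 53, the angle opposite AB is not acute, so the smallest enclosing circle has AB as diameter.
Centre = midpoint of AB = (2, 2.5), r² = 61/4 = 15.25.
Area = π·r² = π·15.25 ≈ 47.909.

47.909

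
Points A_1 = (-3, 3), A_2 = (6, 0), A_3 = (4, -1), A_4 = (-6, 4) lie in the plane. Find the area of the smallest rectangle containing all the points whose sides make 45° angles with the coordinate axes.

In coordinates u = x + y, v = x − y the rectangle is axis-aligned; the map (x,y)→(u,v) scales areas by 2.
u-values: 0, 6, 3, -2; range = 6 − (-2) = 8.
v-values: -6, 6, 5, -10; range = 6 − (-10) = 16.
Area = (8 × 16) / 2 = 64.

64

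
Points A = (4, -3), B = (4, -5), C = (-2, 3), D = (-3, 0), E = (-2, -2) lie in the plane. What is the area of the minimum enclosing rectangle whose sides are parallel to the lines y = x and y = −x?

In coordinates u = x + y, v = x − y the rectangle is axis-aligned; the map (x,y)→(u,v) scales areas by 2.
u-values: 1, -1, 1, -3, -4; range = 1 − (-4) = 5.
v-values: 7, 9, -5, -3, 0; range = 9 − (-5) = 14.
Area = (5 × 14) / 2 = 35.

35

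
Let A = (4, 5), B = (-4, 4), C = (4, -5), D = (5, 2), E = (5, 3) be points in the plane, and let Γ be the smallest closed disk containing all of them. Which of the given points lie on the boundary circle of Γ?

A, B, C

The minimum enclosing circle of a finite set is fixed by two of the points (as a diameter) or three (as a circumcircle).
The minimum enclosing circle is determined by three boundary points: A, B, C.
Their circumcentre is (0.5625, 0) with r² = 36.81640625.
The farthest remaining point E is at distance² 28.69140625 ≤ 36.81640625.
The points at distance exactly r from the centre are A, B, C — 3 points.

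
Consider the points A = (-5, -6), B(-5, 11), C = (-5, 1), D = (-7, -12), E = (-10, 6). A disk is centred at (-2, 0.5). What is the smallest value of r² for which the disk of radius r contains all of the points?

The required radius is the distance from (-2, 0.5) to the farthest point.
Squared distances: 51.25, 119.25, 9.25, 181.25, 94.25.
Maximum is 181.25, attained at D.

181.25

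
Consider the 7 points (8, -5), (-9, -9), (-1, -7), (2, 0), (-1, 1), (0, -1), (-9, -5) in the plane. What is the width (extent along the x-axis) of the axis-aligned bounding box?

max x = 8, min x = -9, so width = 17.

17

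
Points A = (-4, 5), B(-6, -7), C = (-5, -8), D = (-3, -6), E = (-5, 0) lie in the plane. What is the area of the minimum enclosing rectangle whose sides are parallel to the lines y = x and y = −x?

In coordinates u = x + y, v = x − y the rectangle is axis-aligned; the map (x,y)→(u,v) scales areas by 2.
u-values: 1, -13, -13, -9, -5; range = 1 − (-13) = 14.
v-values: -9, 1, 3, 3, -5; range = 3 − (-9) = 12.
Area = (14 × 12) / 2 = 84.

84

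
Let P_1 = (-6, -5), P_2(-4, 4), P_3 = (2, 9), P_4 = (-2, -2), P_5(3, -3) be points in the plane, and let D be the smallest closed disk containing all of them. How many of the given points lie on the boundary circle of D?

2

The minimum enclosing circle of a finite set is fixed by two of the points (as a diameter) or three (as a circumcircle).
The farthest pair is P_1–P_3 with squared distance 260. The circle on this segment as diameter has centre (-2, 2) and r² = 260/4 = 65.
Check P_2: distance² to centre = 8 ≤ 65, so it lies inside.
All remaining points lie in this disk, and no smaller disk contains both endpoints, so this is the minimum enclosing circle.
The points at distance exactly r from the centre are P_1, P_3 — 2 points.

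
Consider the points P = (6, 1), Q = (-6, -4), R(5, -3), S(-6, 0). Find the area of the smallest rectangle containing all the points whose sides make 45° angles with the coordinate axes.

In coordinates u = x + y, v = x − y the rectangle is axis-aligned; the map (x,y)→(u,v) scales areas by 2.
u-values: 7, -10, 2, -6; range = 7 − (-10) = 17.
v-values: 5, -2, 8, -6; range = 8 − (-6) = 14.
Area = (17 × 14) / 2 = 119.

119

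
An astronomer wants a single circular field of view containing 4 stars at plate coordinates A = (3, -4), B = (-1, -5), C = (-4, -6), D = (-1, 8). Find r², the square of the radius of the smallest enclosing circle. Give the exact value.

The minimum enclosing circle is determined by three boundary points: A, C, D.
Their circumcentre is (-101/46, 43/46) with r² = 54325/1058.
The farthest remaining point B is at distance² 38777/1058 ≤ 54325/1058.

54325/1058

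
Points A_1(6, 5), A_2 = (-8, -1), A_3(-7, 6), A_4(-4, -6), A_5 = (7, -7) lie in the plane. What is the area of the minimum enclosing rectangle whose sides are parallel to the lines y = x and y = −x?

In coordinates u = x + y, v = x − y the rectangle is axis-aligned; the map (x,y)→(u,v) scales areas by 2.
u-values: 11, -9, -1, -10, 0; range = 11 − (-10) = 21.
v-values: 1, -7, -13, 2, 14; range = 14 − (-13) = 27.
Area = (21 × 27) / 2 = 283.5.

283.5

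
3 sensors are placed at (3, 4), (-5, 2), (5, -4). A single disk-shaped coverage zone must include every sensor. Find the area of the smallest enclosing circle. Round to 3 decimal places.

106.814

Call the three points A, B, C in the order given.
Side lengths²: AB² = 68, AC² = 68, BC² = 136.
Since BC² = 136 ≥ 68 + 68 = 136, the angle opposite BC is not acute, so the smallest enclosing circle has BC as diameter.
Centre = midpoint of BC = (0, -1), r² = 136/4 = 34.
Area = π·r² = π·34 ≈ 106.814.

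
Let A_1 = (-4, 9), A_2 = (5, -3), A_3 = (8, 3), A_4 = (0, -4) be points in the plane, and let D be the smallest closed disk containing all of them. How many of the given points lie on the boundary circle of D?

3

By Welzl's lemma the MEC is supported by two points (diametrically opposite) or three points (on a circumcircle).
The farthest pair is A_1–A_2 with squared distance 225. The circle on this segment as diameter has centre (0.5, 3) and r² = 225/4 = 56.25.
Check A_3: distance² to centre = 56.25 ≤ 56.25, so it lies inside.
All remaining points lie in this disk, and no smaller disk contains both endpoints, so this is the minimum enclosing circle.
The points at distance exactly r from the centre are A_1, A_2, A_3 — 3 points.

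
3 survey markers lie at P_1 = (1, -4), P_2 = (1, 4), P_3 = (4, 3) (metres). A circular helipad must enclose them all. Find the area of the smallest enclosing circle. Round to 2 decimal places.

Side lengths²: P_1P_2² = 64, P_1P_3² = 58, P_2P_3² = 10.
Since P_1P_2² = 64 < 58 + 10 = 68, the triangle is acute, so the smallest enclosing circle is the circumcircle.
Circumcentre = (4/3, 0), r² = 145/9.
Area = π·r² = π·145/9 ≈ 50.61.

50.61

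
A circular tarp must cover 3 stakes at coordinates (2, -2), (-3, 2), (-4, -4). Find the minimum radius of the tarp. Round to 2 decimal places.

Call the three points A, B, C in the order given.
Side lengths²: AB² = 41, AC² = 40, BC² = 37.
Since AB² = 41 < 40 + 37 = 77, the triangle is acute, so the smallest enclosing circle is the circumcircle.
Circumcentre = (-53/34, -45/34), r² = 7585/578.
r = √(7585/578) ≈ 3.62.

3.62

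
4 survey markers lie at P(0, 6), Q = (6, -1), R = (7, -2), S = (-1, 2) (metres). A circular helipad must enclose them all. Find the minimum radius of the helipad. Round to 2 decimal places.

5.32

The farthest pair is P–R with squared distance 113. The circle on this segment as diameter has centre (3.5, 2) and r² = 113/4 = 28.25.
Check Q: distance² to centre = 15.25 ≤ 28.25, so it lies inside.
All remaining points lie in this disk, and no smaller disk contains both endpoints, so this is the minimum enclosing circle.
r = √(28.25) ≈ 5.32.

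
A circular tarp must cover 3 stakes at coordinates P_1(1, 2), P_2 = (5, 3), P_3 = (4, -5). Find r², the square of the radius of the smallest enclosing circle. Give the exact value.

Side lengths²: P_1P_2² = 17, P_1P_3² = 58, P_2P_3² = 65.
Since P_2P_3² = 65 < 58 + 17 = 75, the triangle is acute, so the smallest enclosing circle is the circumcircle.
Circumcentre = (239/62, -57/62), r² = 32045/1922.

32045/1922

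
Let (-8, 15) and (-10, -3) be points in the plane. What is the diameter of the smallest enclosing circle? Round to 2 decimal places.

The smallest circle enclosing two points has them as diameter endpoints.
Centre = midpoint = (-9, 6); r² = |(-8, 15)−(-10, -3)|²/4 = 328/4 = 82.
Diameter = 2r = 2√82 ≈ 18.11.

18.11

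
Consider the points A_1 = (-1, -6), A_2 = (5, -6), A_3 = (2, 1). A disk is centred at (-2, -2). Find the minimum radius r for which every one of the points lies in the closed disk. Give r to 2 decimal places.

The required radius is the distance from (-2, -2) to the farthest point.
Squared distances: 17, 65, 25.
Maximum is 65, attained at A_2.
r = √65 ≈ 8.06.

8.06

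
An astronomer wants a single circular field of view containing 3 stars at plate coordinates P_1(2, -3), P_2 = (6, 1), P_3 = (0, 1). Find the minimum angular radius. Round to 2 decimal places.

Side lengths²: P_1P_2² = 32, P_1P_3² = 20, P_2P_3² = 36.
Since P_2P_3² = 36 < 32 + 20 = 52, the triangle is acute, so the smallest enclosing circle is the circumcircle.
Circumcentre = (3, 0), r² = 10.
r = √10 ≈ 3.16.

3.16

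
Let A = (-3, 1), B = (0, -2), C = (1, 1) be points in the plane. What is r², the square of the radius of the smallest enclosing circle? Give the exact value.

5

Side lengths²: AB² = 18, AC² = 16, BC² = 10.
Since AB² = 18 < 16 + 10 = 26, the triangle is acute, so the smallest enclosing circle is the circumcircle.
Circumcentre = (-1, 0), r² = 5.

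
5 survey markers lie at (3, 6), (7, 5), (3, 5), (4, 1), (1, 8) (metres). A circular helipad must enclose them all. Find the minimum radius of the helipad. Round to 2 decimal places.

By Welzl's lemma the MEC is supported by two points (diametrically opposite) or three points (on a circumcircle).
The minimum enclosing circle is determined by three boundary points: (7, 5), (4, 1), (1, 8).
Their circumcentre is (69/22, 105/22) with r² = 3625/242.
The farthest remaining point (3, 6) is at distance² 369/242 ≤ 3625/242.
r = √(3625/242) ≈ 3.87.

3.87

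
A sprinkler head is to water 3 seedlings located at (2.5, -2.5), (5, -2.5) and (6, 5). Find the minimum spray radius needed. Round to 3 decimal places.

Call the three points A, B, C in the order given.
Side lengths²: AB² = 6.25, AC² = 68.5, BC² = 57.25.
Since AC² = 68.5 ≥ 57.25 + 6.25 = 63.5, the angle opposite AC is not acute, so the smallest enclosing circle has AC as diameter.
Centre = midpoint of AC = (4.25, 1.25), r² = 68.5/4 = 17.125.
r = √(17.125) ≈ 4.138.

4.138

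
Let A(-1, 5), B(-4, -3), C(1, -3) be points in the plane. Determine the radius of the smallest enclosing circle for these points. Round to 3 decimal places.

Side lengths²: AB² = 73, AC² = 68, BC² = 25.
Since AB² = 73 < 68 + 25 = 93, the triangle is acute, so the smallest enclosing circle is the circumcircle.
Circumcentre = (-1.5, 0.625), r² = 19.390625.
r = √(19.390625) ≈ 4.403.

4.403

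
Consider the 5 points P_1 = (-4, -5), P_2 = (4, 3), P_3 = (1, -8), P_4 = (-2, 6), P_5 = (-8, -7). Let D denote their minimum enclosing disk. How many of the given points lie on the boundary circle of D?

3

A smallest enclosing disk is always determined by at most three of the input points on its boundary.
The minimum enclosing circle is determined by three boundary points: P_2, P_4, P_5.
Their circumcentre is (-2.15625, -1.8125) with r² = 61.0595703125.
The farthest remaining point P_3 is at distance² 48.2470703125 ≤ 61.0595703125.
The points at distance exactly r from the centre are P_2, P_4, P_5 — 3 points.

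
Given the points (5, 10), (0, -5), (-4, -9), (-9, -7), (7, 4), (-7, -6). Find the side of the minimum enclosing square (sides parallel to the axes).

19

The bounding box has width 16 and height 19.
An axis-aligned square enclosing the set must have side ≥ max(width, height).
So the minimum side is max(16, 19) = 19.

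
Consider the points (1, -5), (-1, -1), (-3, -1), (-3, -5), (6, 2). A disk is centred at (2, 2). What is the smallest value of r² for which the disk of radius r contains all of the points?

The required radius is the distance from (2, 2) to the farthest point.
Squared distances: 50, 18, 34, 74, 16.
Maximum is 74, attained at (-3, -5).

74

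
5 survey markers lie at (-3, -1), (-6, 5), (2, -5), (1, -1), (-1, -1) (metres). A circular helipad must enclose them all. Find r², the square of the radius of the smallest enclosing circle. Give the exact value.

A smallest enclosing disk is always determined by at most three of the input points on its boundary.
The farthest pair is (-6, 5)–(2, -5) with squared distance 164. The circle on this segment as diameter has centre (-2, 0) and r² = 164/4 = 41.
Check (-3, -1): distance² to centre = 2 ≤ 41, so it lies inside.
All remaining points lie in this disk, and no smaller disk contains both endpoints, so this is the minimum enclosing circle.

41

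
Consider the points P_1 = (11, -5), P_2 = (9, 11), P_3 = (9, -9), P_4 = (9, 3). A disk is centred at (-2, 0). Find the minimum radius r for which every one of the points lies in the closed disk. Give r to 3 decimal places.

15.556

The required radius is the distance from (-2, 0) to the farthest point.
Squared distances: 194, 242, 202, 130.
Maximum is 242, attained at P_2.
r = √242 ≈ 15.556.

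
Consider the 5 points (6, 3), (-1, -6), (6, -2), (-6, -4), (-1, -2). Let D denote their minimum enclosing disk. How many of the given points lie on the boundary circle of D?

The minimum enclosing circle of a finite set is fixed by two of the points (as a diameter) or three (as a circumcircle).
The farthest pair is (6, 3)–(-6, -4) with squared distance 193. The circle on this segment as diameter has centre (0, -0.5) and r² = 193/4 = 48.25.
Check (-1, -6): distance² to centre = 31.25 ≤ 48.25, so it lies inside.
All remaining points lie in this disk, and no smaller disk contains both endpoints, so this is the minimum enclosing circle.
The points at distance exactly r from the centre are (6, 3), (-6, -4) — 2 points.

2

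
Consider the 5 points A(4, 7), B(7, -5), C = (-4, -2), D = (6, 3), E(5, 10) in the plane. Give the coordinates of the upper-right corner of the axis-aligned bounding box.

x-range [-4, 7], y-range [-5, 10].
The upper-right corner is (7, 10).

(7, 10)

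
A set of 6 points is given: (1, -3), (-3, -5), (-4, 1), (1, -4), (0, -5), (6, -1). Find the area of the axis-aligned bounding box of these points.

x ranges over [-4, 6], width 10.
y ranges over [-5, 1], height 6.
Area = 10 × 6 = 60.

60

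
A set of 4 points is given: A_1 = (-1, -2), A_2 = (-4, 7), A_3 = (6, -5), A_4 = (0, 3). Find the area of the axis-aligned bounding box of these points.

120

x ranges over [-4, 6], width 10.
y ranges over [-5, 7], height 12.
Area = 10 × 12 = 120.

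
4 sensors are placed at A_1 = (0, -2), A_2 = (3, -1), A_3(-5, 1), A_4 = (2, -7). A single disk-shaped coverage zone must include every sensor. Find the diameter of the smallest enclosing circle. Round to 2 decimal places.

10.63

The farthest pair is A_3–A_4 with squared distance 113. The circle on this segment as diameter has centre (-1.5, -3) and r² = 113/4 = 28.25.
Check A_1: distance² to centre = 3.25 ≤ 28.25, so it lies inside.
All remaining points lie in this disk, and no smaller disk contains both endpoints, so this is the minimum enclosing circle.
Diameter = 2r = 2√(28.25) ≈ 10.63.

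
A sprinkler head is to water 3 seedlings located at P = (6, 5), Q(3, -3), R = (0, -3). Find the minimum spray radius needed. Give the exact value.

Side lengths²: PQ² = 73, PR² = 100, QR² = 9.
Since PR² = 100 ≥ 73 + 9 = 82, the angle opposite PR is not acute, so the smallest enclosing circle has PR as diameter.
Centre = midpoint of PR = (3, 1), r² = 100/4 = 25.
r = √25 = 5.

5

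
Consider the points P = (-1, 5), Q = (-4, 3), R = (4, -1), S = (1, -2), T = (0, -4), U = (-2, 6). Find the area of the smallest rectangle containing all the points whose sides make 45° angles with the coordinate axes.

In coordinates u = x + y, v = x − y the rectangle is axis-aligned; the map (x,y)→(u,v) scales areas by 2.
u-values: 4, -1, 3, -1, -4, 4; range = 4 − (-4) = 8.
v-values: -6, -7, 5, 3, 4, -8; range = 5 − (-8) = 13.
Area = (8 × 13) / 2 = 52.

52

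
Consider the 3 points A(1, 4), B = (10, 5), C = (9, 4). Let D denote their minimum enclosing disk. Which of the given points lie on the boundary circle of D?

Side lengths²: AB² = 82, AC² = 64, BC² = 2.
Since AB² = 82 ≥ 64 + 2 = 66, the angle opposite AB is not acute, so the smallest enclosing circle has AB as diameter.
Centre = midpoint of AB = (5.5, 4.5), r² = 82/4 = 20.5.
The points at distance exactly r from the centre are A, B — 2 points.

A, B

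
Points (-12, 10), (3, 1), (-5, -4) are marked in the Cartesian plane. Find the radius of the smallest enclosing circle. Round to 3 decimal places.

8.786

Call the three points A, B, C in the order given.
Side lengths²: AB² = 306, AC² = 245, BC² = 89.
Since AB² = 306 < 245 + 89 = 334, the triangle is acute, so the smallest enclosing circle is the circumcircle.
Circumcentre = (-69/14, 67/14), r² = 7565/98.
r = √(7565/98) ≈ 8.786.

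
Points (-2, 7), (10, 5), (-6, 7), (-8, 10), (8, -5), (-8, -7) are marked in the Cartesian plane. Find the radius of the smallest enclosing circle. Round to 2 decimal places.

The minimum enclosing circle is determined by three boundary points: (10, 5), (-8, 10), (-8, -7).
Their circumcentre is (-2/3, 1.5) with r² = 4537/36.
The farthest remaining point (8, -5) is at distance² 4225/36 ≤ 4537/36.
r = √(4537/36) ≈ 11.23.

11.23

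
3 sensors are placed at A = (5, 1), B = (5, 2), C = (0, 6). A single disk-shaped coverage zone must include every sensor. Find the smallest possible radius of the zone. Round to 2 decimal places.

Side lengths²: AB² = 1, AC² = 50, BC² = 41.
Since AC² = 50 ≥ 41 + 1 = 42, the angle opposite AC is not acute, so the smallest enclosing circle has AC as diameter.
Centre = midpoint of AC = (2.5, 3.5), r² = 50/4 = 12.5.
r = √(12.5) ≈ 3.54.

3.54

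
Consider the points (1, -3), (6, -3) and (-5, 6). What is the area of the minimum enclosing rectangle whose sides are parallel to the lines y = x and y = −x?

In coordinates u = x + y, v = x − y the rectangle is axis-aligned; the map (x,y)→(u,v) scales areas by 2.
u-values: -2, 3, 1; range = 3 − (-2) = 5.
v-values: 4, 9, -11; range = 9 − (-11) = 20.
Area = (5 × 20) / 2 = 50.

50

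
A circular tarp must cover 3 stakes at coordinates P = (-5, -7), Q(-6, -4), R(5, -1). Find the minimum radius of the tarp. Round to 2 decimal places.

5.84

Side lengths²: PQ² = 10, PR² = 136, QR² = 130.
Since PR² = 136 < 130 + 10 = 140, the triangle is acute, so the smallest enclosing circle is the circumcircle.
Circumcentre = (-1/6, -67/18), r² = 5525/162.
r = √(5525/162) ≈ 5.84.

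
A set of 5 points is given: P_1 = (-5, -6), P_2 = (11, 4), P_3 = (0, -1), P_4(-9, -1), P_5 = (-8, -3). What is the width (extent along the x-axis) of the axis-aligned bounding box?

20

max x = 11, min x = -9, so width = 20.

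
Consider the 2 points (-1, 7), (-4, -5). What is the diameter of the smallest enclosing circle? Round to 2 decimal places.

The smallest circle enclosing two points has them as diameter endpoints.
Centre = midpoint = (-2.5, 1); r² = |(-1, 7)−(-4, -5)|²/4 = 153/4 = 38.25.
Diameter = 2r = 2√(38.25) ≈ 12.37.

12.37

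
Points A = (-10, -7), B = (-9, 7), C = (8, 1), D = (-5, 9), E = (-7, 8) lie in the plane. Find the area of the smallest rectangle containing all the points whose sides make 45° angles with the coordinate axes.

In coordinates u = x + y, v = x − y the rectangle is axis-aligned; the map (x,y)→(u,v) scales areas by 2.
u-values: -17, -2, 9, 4, 1; range = 9 − (-17) = 26.
v-values: -3, -16, 7, -14, -15; range = 7 − (-16) = 23.
Area = (26 × 23) / 2 = 299.

299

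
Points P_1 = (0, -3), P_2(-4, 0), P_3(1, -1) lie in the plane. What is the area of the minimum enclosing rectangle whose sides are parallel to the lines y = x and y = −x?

In coordinates u = x + y, v = x − y the rectangle is axis-aligned; the map (x,y)→(u,v) scales areas by 2.
u-values: -3, -4, 0; range = 0 − (-4) = 4.
v-values: 3, -4, 2; range = 3 − (-4) = 7.
Area = (4 × 7) / 2 = 14.

14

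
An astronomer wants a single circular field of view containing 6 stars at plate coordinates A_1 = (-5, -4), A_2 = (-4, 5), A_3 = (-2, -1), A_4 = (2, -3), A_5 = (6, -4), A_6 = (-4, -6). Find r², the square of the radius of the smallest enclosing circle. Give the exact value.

47.06

By Welzl's lemma the MEC is supported by two points (diametrically opposite) or three points (on a circumcircle).
The minimum enclosing circle is determined by three boundary points: A_2, A_5, A_6.
Their circumcentre is (0.1, -0.5) with r² = 47.06.
The farthest remaining point A_1 is at distance² 38.26 ≤ 47.06.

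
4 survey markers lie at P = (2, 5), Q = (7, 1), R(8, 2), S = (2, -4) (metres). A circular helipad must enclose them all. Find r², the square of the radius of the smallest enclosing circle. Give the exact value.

A smallest enclosing disk is always determined by at most three of the input points on its boundary.
The minimum enclosing circle is determined by three boundary points: P, R, S.
Their circumcentre is (3.5, 0.5) with r² = 22.5.
The farthest remaining point Q is at distance² 12.5 ≤ 22.5.

22.5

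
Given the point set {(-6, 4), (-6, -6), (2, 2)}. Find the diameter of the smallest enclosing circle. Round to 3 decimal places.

11.662

Call the three points A, B, C in the order given.
Side lengths²: AB² = 100, AC² = 68, BC² = 128.
Since BC² = 128 < 100 + 68 = 168, the triangle is acute, so the smallest enclosing circle is the circumcircle.
Circumcentre = (-3, -1), r² = 34.
Diameter = 2r = 2√34 ≈ 11.662.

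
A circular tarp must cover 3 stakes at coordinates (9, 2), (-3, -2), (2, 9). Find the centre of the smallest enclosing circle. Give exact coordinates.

(2.25, 2.25)

Call the three points A, B, C in the order given.
Side lengths²: AB² = 160, AC² = 98, BC² = 146.
Since AB² = 160 < 146 + 98 = 244, the triangle is acute, so the smallest enclosing circle is the circumcircle.
Circumcentre = (2.25, 2.25), r² = 45.625.
Centre = (2.25, 2.25).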